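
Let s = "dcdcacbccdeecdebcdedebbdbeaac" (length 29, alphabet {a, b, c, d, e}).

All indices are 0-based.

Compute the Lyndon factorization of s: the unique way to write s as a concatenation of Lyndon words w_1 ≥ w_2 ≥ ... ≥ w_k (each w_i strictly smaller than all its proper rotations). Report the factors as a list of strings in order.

emit factor 1: 'd' (i=0, period=1)
emit factor 2: 'cd' (i=1, period=2)
emit factor 3: 'c' (i=3, period=1)
emit factor 4: 'acbccdeecdebcdedebbdbe' (i=4, period=22)
emit factor 5: 'aac' (i=26, period=3)

["d", "cd", "c", "acbccdeecdebcdedebbdbe", "aac"]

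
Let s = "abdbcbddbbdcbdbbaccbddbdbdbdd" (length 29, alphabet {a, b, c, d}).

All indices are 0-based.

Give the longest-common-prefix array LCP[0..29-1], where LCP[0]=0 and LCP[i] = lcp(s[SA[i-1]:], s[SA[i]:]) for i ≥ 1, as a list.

rank | idx | suffix
   0 |   0 | abdbcbddbbdcbdbbaccbddbdbdbdd
   1 |  16 | accbddbdbdbdd
   2 |  15 | baccbddbdbdbdd
   3 |  14 | bbaccbddbdbdbdd
   4 |   8 | bbdcbdbbaccbddbdbdbdd
   5 |   3 | bcbddbbdcbdbbaccbddbdbdbdd
   6 |  12 | bdbbaccbddbdbdbdd
   7 |   1 | bdbcbddbbdcbdbbaccbddbdbdbdd
   8 |  22 | bdbdbdd
   9 |  24 | bdbdd
  10 |   9 | bdcbdbbaccbddbdbdbdd
  11 |  26 | bdd
  12 |   5 | bddbbdcbdbbaccbddbdbdbdd
  13 |  19 | bddbdbdbdd
  14 |  11 | cbdbbaccbddbdbdbdd
  15 |   4 | cbddbbdcbdbbaccbddbdbdbdd
  16 |  18 | cbddbdbdbdd
  17 |  17 | ccbddbdbdbdd
  18 |  28 | d
  19 |  13 | dbbaccbddbdbdbdd
  20 |   7 | dbbdcbdbbaccbddbdbdbdd
  21 |   2 | dbcbddbbdcbdbbaccbddbdbdbdd
  22 |  21 | dbdbdbdd
  23 |  23 | dbdbdd
  24 |  25 | dbdd
  25 |  10 | dcbdbbaccbddbdbdbdd
  26 |  27 | dd
  27 |   6 | ddbbdcbdbbaccbddbdbdbdd
  28 |  20 | ddbdbdbdd

SA = [0, 16, 15, 14, 8, 3, 12, 1, 22, 24, 9, 26, 5, 19, 11, 4, 18, 17, 28, 13, 7, 2, 21, 23, 25, 10, 27, 6, 20]
rank  pair      lcp
   1  s[0:],s[16:]  1  'a'
   2  s[16:],s[15:]  0  ''
   3  s[15:],s[14:]  1  'b'
   4  s[14:],s[8:]  2  'bb'
   5  s[8:],s[3:]  1  'b'
   6  s[3:],s[12:]  1  'b'
   7  s[12:],s[1:]  3  'bdb'
   8  s[1:],s[22:]  3  'bdb'
   9  s[22:],s[24:]  4  'bdbd'
  10  s[24:],s[9:]  2  'bd'
  11  s[9:],s[26:]  2  'bd'
  12  s[26:],s[5:]  3  'bdd'
  13  s[5:],s[19:]  4  'bddb'
  14  s[19:],s[11:]  0  ''
  15  s[11:],s[4:]  3  'cbd'
  16  s[4:],s[18:]  5  'cbddb'
  17  s[18:],s[17:]  1  'c'
  18  s[17:],s[28:]  0  ''
  19  s[28:],s[13:]  1  'd'
  20  s[13:],s[7:]  3  'dbb'
  21  s[7:],s[2:]  2  'db'
  22  s[2:],s[21:]  2  'db'
  23  s[21:],s[23:]  5  'dbdbd'
  24  s[23:],s[25:]  3  'dbd'
  25  s[25:],s[10:]  1  'd'
  26  s[10:],s[27:]  1  'd'
  27  s[27:],s[6:]  2  'dd'
  28  s[6:],s[20:]  3  'ddb'

[0, 1, 0, 1, 2, 1, 1, 3, 3, 4, 2, 2, 3, 4, 0, 3, 5, 1, 0, 1, 3, 2, 2, 5, 3, 1, 1, 2, 3]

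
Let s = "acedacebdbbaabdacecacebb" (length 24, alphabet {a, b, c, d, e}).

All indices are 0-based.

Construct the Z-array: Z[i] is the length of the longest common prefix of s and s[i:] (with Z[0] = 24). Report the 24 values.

[24, 0, 0, 0, 3, 0, 0, 0, 0, 0, 0, 1, 1, 0, 0, 3, 0, 0, 0, 3, 0, 0, 0, 0]

Z[0]=24
i=1: outside box; Z[1]=0
i=2: outside box; Z[2]=0
i=3: outside box; Z[3]=0
i=4: outside box; Z[4]=3 scan→box=[4,7)
i=5: min(r-i=2, Z[1]=0)=0; Z[5]=0
i=6: min(r-i=1, Z[2]=0)=0; Z[6]=0
i=7: outside box; Z[7]=0
i=8: outside box; Z[8]=0
i=9: outside box; Z[9]=0
i=10: outside box; Z[10]=0
i=11: outside box; Z[11]=1 scan→box=[11,12)
i=12: outside box; Z[12]=1 scan→box=[12,13)
i=13: outside box; Z[13]=0
i=14: outside box; Z[14]=0
i=15: outside box; Z[15]=3 scan→box=[15,18)
i=16: min(r-i=2, Z[1]=0)=0; Z[16]=0
i=17: min(r-i=1, Z[2]=0)=0; Z[17]=0
i=18: outside box; Z[18]=0
i=19: outside box; Z[19]=3 scan→box=[19,22)
i=20: min(r-i=2, Z[1]=0)=0; Z[20]=0
i=21: min(r-i=1, Z[2]=0)=0; Z[21]=0
i=22: outside box; Z[22]=0
i=23: outside box; Z[23]=0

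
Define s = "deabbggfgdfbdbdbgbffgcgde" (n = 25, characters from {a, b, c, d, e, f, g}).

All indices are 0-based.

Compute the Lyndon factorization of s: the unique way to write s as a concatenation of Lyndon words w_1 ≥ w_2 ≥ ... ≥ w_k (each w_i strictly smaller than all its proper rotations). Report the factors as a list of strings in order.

emit factor 1: 'de' (i=0, period=2)
emit factor 2: 'abbggfgdfbdbdbgbffgcgde' (i=2, period=23)

["de", "abbggfgdfbdbdbgbffgcgde"]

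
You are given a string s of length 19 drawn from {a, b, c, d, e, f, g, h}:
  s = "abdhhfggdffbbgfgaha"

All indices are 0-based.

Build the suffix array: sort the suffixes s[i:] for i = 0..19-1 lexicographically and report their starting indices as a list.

rank | idx | suffix
   0 |  18 | a
   1 |   0 | abdhhfggdffbbgfgaha
   2 |  16 | aha
   3 |  11 | bbgfgaha
   4 |   1 | bdhhfggdffbbgfgaha
   5 |  12 | bgfgaha
   6 |   8 | dffbbgfgaha
   7 |   2 | dhhfggdffbbgfgaha
   8 |  10 | fbbgfgaha
   9 |   9 | ffbbgfgaha
  10 |  14 | fgaha
  11 |   5 | fggdffbbgfgaha
  12 |  15 | gaha
  13 |   7 | gdffbbgfgaha
  14 |  13 | gfgaha
  15 |   6 | ggdffbbgfgaha
  16 |  17 | ha
  17 |   4 | hfggdffbbgfgaha
  18 |   3 | hhfggdffbbgfgaha

[18, 0, 16, 11, 1, 12, 8, 2, 10, 9, 14, 5, 15, 7, 13, 6, 17, 4, 3]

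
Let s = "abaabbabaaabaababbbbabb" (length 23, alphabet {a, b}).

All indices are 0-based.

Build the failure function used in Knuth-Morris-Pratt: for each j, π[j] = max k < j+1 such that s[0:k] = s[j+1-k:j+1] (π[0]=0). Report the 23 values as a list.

π[0] = 0
j=1 s[j]='b': π[1]=0 (border '')
j=2 s[j]='a': π[2]=1 (border 'a')
j=3 s[j]='a': k: 1→0; π[3]=1 (border 'a')
j=4 s[j]='b': π[4]=2 (border 'ab')
j=5 s[j]='b': k: 2→0; π[5]=0 (border '')
j=6 s[j]='a': π[6]=1 (border 'a')
j=7 s[j]='b': π[7]=2 (border 'ab')
j=8 s[j]='a': π[8]=3 (border 'aba')
j=9 s[j]='a': π[9]=4 (border 'abaa')
j=10 s[j]='a': k: 4→1→0; π[10]=1 (border 'a')
j=11 s[j]='b': π[11]=2 (border 'ab')
j=12 s[j]='a': π[12]=3 (border 'aba')
j=13 s[j]='a': π[13]=4 (border 'abaa')
j=14 s[j]='b': π[14]=5 (border 'abaab')
j=15 s[j]='a': k: 5→2; π[15]=3 (border 'aba')
j=16 s[j]='b': k: 3→1; π[16]=2 (border 'ab')
j=17 s[j]='b': k: 2→0; π[17]=0 (border '')
j=18 s[j]='b': π[18]=0 (border '')
j=19 s[j]='b': π[19]=0 (border '')
j=20 s[j]='a': π[20]=1 (border 'a')
j=21 s[j]='b': π[21]=2 (border 'ab')
j=22 s[j]='b': k: 2→0; π[22]=0 (border '')

[0, 0, 1, 1, 2, 0, 1, 2, 3, 4, 1, 2, 3, 4, 5, 3, 2, 0, 0, 0, 1, 2, 0]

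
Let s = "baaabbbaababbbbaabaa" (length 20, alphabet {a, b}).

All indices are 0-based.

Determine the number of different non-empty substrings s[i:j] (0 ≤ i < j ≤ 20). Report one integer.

156

rank→(start, suffix):
  0 → (19, 'a')
  1 → (18, 'aa')
  2 → (1, 'aaabbbaababbbbaabaa')
  3 → (15, 'aabaa')
  4 → (7, 'aababbbbaabaa')
  5 → (2, 'aabbbaababbbbaabaa')
  6 → (16, 'abaa')
  7 → (8, 'ababbbbaabaa')
  8 → (3, 'abbbaababbbbaabaa')
  9 → (10, 'abbbbaabaa')
  10 → (17, 'baa')
  11 → (0, 'baaabbbaababbbbaabaa')
  12 → (14, 'baabaa')
  13 → (6, 'baababbbbaabaa')
  14 → (9, 'babbbbaabaa')
  15 → (13, 'bbaabaa')
  16 → (5, 'bbaababbbbaabaa')
  17 → (12, 'bbbaabaa')
  18 → (4, 'bbbaababbbbaabaa')
  19 → (11, 'bbbbaabaa')

SA = [19, 18, 1, 15, 7, 2, 16, 8, 3, 10, 17, 0, 14, 6, 9, 13, 5, 12, 4, 11]
i: (SA[i-1],SA[i]) lcp shared
  1: (19,18) 1 'a'
  2: (18,1) 2 'aa'
  3: (1,15) 2 'aa'
  4: (15,7) 4 'aaba'
  5: (7,2) 3 'aab'
  6: (2,16) 1 'a'
  7: (16,8) 3 'aba'
  8: (8,3) 2 'ab'
  9: (3,10) 4 'abbb'
  10: (10,17) 0 ''
  11: (17,0) 3 'baa'
  12: (0,14) 3 'baa'
  13: (14,6) 5 'baaba'
  14: (6,9) 2 'ba'
  15: (9,13) 1 'b'
  16: (13,5) 6 'bbaaba'
  17: (5,12) 2 'bb'
  18: (12,4) 7 'bbbaaba'
  19: (4,11) 3 'bbb'

n(n+1)/2 = 20·21/2 = 210
Σ LCP = 0 + 1 + 2 + 2 + 4 + 3 + 1 + 3 + 2 + 4 + 0 + 3 + 3 + 5 + 2 + 1 + 6 + 2 + 7 + 3 = 54
distinct = 210 − 54 = 156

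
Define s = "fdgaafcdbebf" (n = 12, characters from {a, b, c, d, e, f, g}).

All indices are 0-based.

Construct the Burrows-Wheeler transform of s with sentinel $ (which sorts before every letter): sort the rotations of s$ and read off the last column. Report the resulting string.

rank  rotation       last
    0  $fdgaafcdbebf  f
    1  aafcdbebf$fdg  g
    2  afcdbebf$fdga  a
    3  bebf$fdgaafcd  d
    4  bf$fdgaafcdbe  e
    5  cdbebf$fdgaaf  f
    6  dbebf$fdgaafc  c
    7  dgaafcdbebf$f  f
    8  ebf$fdgaafcdb  b
    9  f$fdgaafcdbeb  b
   10  fcdbebf$fdgaa  a
   11  fdgaafcdbebf$  $
   12  gaafcdbebf$fd  d

fgadefcfbba$d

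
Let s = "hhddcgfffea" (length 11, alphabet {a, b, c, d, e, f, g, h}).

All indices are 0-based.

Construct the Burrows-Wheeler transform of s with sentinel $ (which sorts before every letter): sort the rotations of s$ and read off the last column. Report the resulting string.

aeddhfffgch$

rank  rotation      last
    0  $hhddcgfffea  a
    1  a$hhddcgfffe  e
    2  cgfffea$hhdd  d
    3  dcgfffea$hhd  d
    4  ddcgfffea$hh  h
    5  ea$hhddcgfff  f
    6  fea$hhddcgff  f
    7  ffea$hhddcgf  f
    8  fffea$hhddcg  g
    9  gfffea$hhddc  c
   10  hddcgfffea$h  h
   11  hhddcgfffea$  $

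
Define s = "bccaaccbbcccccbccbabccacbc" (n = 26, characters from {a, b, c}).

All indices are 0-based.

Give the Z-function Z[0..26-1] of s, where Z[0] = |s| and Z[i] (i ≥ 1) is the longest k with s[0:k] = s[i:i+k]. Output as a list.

Z[0]=26
i=1: outside box; Z[1]=0
i=2: outside box; Z[2]=0
i=3: outside box; Z[3]=0
i=4: outside box; Z[4]=0
i=5: outside box; Z[5]=0
i=6: outside box; Z[6]=0
i=7: outside box; Z[7]=1 extend→box=[7,8)
i=8: outside box; Z[8]=3 extend→box=[8,11)
i=9: min(r-i=2, Z[1]=0)=0; Z[9]=0
i=10: min(r-i=1, Z[2]=0)=0; Z[10]=0
i=11: outside box; Z[11]=0
i=12: outside box; Z[12]=0
i=13: outside box; Z[13]=0
i=14: outside box; Z[14]=3 extend→box=[14,17)
i=15: min(r-i=2, Z[1]=0)=0; Z[15]=0
i=16: min(r-i=1, Z[2]=0)=0; Z[16]=0
i=17: outside box; Z[17]=1 extend→box=[17,18)
i=18: outside box; Z[18]=0
i=19: outside box; Z[19]=4 extend→box=[19,23)
i=20: min(r-i=3, Z[1]=0)=0; Z[20]=0
i=21: min(r-i=2, Z[2]=0)=0; Z[21]=0
i=22: min(r-i=1, Z[3]=0)=0; Z[22]=0
i=23: outside box; Z[23]=0
i=24: outside box; Z[24]=2 extend→box=[24,26)
i=25: min(r-i=1, Z[1]=0)=0; Z[25]=0

[26, 0, 0, 0, 0, 0, 0, 1, 3, 0, 0, 0, 0, 0, 3, 0, 0, 1, 0, 4, 0, 0, 0, 0, 2, 0]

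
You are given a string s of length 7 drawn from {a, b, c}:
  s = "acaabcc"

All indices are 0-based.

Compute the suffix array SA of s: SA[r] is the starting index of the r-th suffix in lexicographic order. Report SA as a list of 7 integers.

sorted suffixes:
  #0 SA[0]=2  'aabcc'
  #1 SA[1]=3  'abcc'
  #2 SA[2]=0  'acaabcc'
  #3 SA[3]=4  'bcc'
  #4 SA[4]=6  'c'
  #5 SA[5]=1  'caabcc'
  #6 SA[6]=5  'cc'

[2, 3, 0, 4, 6, 1, 5]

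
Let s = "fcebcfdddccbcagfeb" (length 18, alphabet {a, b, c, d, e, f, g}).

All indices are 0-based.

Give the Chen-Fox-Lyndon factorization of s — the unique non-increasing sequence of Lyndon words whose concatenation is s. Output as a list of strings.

["f", "ce", "bcfdddcc", "bc", "agfeb"]

emit factor 1: 'f' (i=0, period=1)
emit factor 2: 'ce' (i=1, period=2)
emit factor 3: 'bcfdddcc' (i=3, period=8)
emit factor 4: 'bc' (i=11, period=2)
emit factor 5: 'agfeb' (i=13, period=5)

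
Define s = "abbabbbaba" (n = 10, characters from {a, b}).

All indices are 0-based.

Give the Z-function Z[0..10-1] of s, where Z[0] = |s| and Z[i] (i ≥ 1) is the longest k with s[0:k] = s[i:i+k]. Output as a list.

Z[0]=10
i=1: fresh scan; Z[1]=0
i=2: fresh scan; Z[2]=0
i=3: fresh scan; Z[3]=3 grow→box=[3,6)
i=4: min(r-i=2, Z[1]=0)=0; Z[4]=0
i=5: min(r-i=1, Z[2]=0)=0; Z[5]=0
i=6: fresh scan; Z[6]=0
i=7: fresh scan; Z[7]=2 grow→box=[7,9)
i=8: min(r-i=1, Z[1]=0)=0; Z[8]=0
i=9: fresh scan; Z[9]=1 grow→box=[9,10)

[10, 0, 0, 3, 0, 0, 0, 2, 0, 1]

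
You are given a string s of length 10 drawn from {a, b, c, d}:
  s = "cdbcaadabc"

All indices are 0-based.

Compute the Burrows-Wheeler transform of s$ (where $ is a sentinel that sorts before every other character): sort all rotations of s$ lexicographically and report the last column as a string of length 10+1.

ccdaadbb$ac

rank  rotation     last
    0  $cdbcaadabc  c
    1  aadabc$cdbc  c
    2  abc$cdbcaad  d
    3  adabc$cdbca  a
    4  bc$cdbcaada  a
    5  bcaadabc$cd  d
    6  c$cdbcaadab  b
    7  caadabc$cdb  b
    8  cdbcaadabc$  $
    9  dabc$cdbcaa  a
   10  dbcaadabc$c  c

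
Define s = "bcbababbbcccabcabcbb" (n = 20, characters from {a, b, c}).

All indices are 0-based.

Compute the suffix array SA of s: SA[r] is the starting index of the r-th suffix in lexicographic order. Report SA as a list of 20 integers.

[3, 5, 12, 15, 19, 2, 4, 18, 6, 7, 13, 0, 16, 8, 11, 14, 1, 17, 10, 9]

sorted suffixes:
  #0 SA[0]=3  'ababbbcccabcabcbb'
  #1 SA[1]=5  'abbbcccabcabcbb'
  #2 SA[2]=12  'abcabcbb'
  #3 SA[3]=15  'abcbb'
  #4 SA[4]=19  'b'
  #5 SA[5]=2  'bababbbcccabcabcbb'
  #6 SA[6]=4  'babbbcccabcabcbb'
  #7 SA[7]=18  'bb'
  #8 SA[8]=6  'bbbcccabcabcbb'
  #9 SA[9]=7  'bbcccabcabcbb'
  #10 SA[10]=13  'bcabcbb'
  #11 SA[11]=0  'bcbababbbcccabcabcbb'
  #12 SA[12]=16  'bcbb'
  #13 SA[13]=8  'bcccabcabcbb'
  #14 SA[14]=11  'cabcabcbb'
  #15 SA[15]=14  'cabcbb'
  #16 SA[16]=1  'cbababbbcccabcabcbb'
  #17 SA[17]=17  'cbb'
  #18 SA[18]=10  'ccabcabcbb'
  #19 SA[19]=9  'cccabcabcbb'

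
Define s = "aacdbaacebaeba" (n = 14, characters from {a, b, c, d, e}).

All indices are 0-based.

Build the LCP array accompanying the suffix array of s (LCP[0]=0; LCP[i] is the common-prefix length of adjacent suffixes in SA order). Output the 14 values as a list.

[0, 1, 3, 1, 2, 1, 0, 2, 2, 0, 1, 0, 0, 3]

sorted suffixes:
  #0 SA[0]=13  'a'
  #1 SA[1]=0  'aacdbaacebaeba'
  #2 SA[2]=5  'aacebaeba'
  #3 SA[3]=1  'acdbaacebaeba'
  #4 SA[4]=6  'acebaeba'
  #5 SA[5]=10  'aeba'
  #6 SA[6]=12  'ba'
  #7 SA[7]=4  'baacebaeba'
  #8 SA[8]=9  'baeba'
  #9 SA[9]=2  'cdbaacebaeba'
  #10 SA[10]=7  'cebaeba'
  #11 SA[11]=3  'dbaacebaeba'
  #12 SA[12]=11  'eba'
  #13 SA[13]=8  'ebaeba'

SA = [13, 0, 5, 1, 6, 10, 12, 4, 9, 2, 7, 3, 11, 8]
i: (SA[i-1],SA[i]) lcp shared
  1: (13,0) 1 'a'
  2: (0,5) 3 'aac'
  3: (5,1) 1 'a'
  4: (1,6) 2 'ac'
  5: (6,10) 1 'a'
  6: (10,12) 0 ''
  7: (12,4) 2 'ba'
  8: (4,9) 2 'ba'
  9: (9,2) 0 ''
  10: (2,7) 1 'c'
  11: (7,3) 0 ''
  12: (3,11) 0 ''
  13: (11,8) 3 'eba'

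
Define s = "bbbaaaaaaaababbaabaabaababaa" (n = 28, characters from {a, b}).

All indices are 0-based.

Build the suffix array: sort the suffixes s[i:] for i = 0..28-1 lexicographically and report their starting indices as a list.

sorted suffixes:
  #0 SA[0]=27  'a'
  #1 SA[1]=26  'aa'
  #2 SA[2]=3  'aaaaaaaababbaabaabaababaa'
  #3 SA[3]=4  'aaaaaaababbaabaabaababaa'
  #4 SA[4]=5  'aaaaaababbaabaabaababaa'
  #5 SA[5]=6  'aaaaababbaabaabaababaa'
  #6 SA[6]=7  'aaaababbaabaabaababaa'
  #7 SA[7]=8  'aaababbaabaabaababaa'
  #8 SA[8]=15  'aabaabaababaa'
  #9 SA[9]=18  'aabaababaa'
  #10 SA[10]=21  'aababaa'
  #11 SA[11]=9  'aababbaabaabaababaa'
  #12 SA[12]=24  'abaa'
  #13 SA[13]=16  'abaabaababaa'
  #14 SA[14]=19  'abaababaa'
  #15 SA[15]=22  'ababaa'
  #16 SA[16]=10  'ababbaabaabaababaa'
  #17 SA[17]=12  'abbaabaabaababaa'
  #18 SA[18]=25  'baa'
  #19 SA[19]=2  'baaaaaaaababbaabaabaababaa'
  #20 SA[20]=14  'baabaabaababaa'
  #21 SA[21]=17  'baabaababaa'
  #22 SA[22]=20  'baababaa'
  #23 SA[23]=23  'babaa'
  #24 SA[24]=11  'babbaabaabaababaa'
  #25 SA[25]=1  'bbaaaaaaaababbaabaabaababaa'
  #26 SA[26]=13  'bbaabaabaababaa'
  #27 SA[27]=0  'bbbaaaaaaaababbaabaabaababaa'

[27, 26, 3, 4, 5, 6, 7, 8, 15, 18, 21, 9, 24, 16, 19, 22, 10, 12, 25, 2, 14, 17, 20, 23, 11, 1, 13, 0]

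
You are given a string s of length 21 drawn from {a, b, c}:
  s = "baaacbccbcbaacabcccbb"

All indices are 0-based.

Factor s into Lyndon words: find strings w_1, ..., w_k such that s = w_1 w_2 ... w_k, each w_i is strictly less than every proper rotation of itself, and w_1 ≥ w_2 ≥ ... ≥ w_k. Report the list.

["b", "aaacbccbcbaacabcccbb"]

emit factor 1: 'b' (i=0, period=1)
emit factor 2: 'aaacbccbcbaacabcccbb' (i=1, period=20)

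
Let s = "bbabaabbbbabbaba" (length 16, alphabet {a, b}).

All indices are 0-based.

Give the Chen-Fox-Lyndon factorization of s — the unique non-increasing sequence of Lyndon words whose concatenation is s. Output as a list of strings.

["b", "b", "ab", "aabbbbabbab", "a"]

emit factor 1: 'b' (i=0, period=1)
emit factor 2: 'b' (i=1, period=1)
emit factor 3: 'ab' (i=2, period=2)
emit factor 4: 'aabbbbabbab' (i=4, period=11)
emit factor 5: 'a' (i=15, period=1)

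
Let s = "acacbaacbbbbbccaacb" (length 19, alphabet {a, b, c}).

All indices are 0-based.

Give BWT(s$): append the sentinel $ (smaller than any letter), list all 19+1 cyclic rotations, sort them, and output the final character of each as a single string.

bcb$acacccbbbbcaaaab

rank  rotation              last
    0  $acacbaacbbbbbccaacb  b
    1  aacb$acacbaacbbbbbcc  c
    2  aacbbbbbccaacb$acacb  b
    3  acacbaacbbbbbccaacb$  $
    4  acb$acacbaacbbbbbcca  a
    5  acbaacbbbbbccaacb$ac  c
    6  acbbbbbccaacb$acacba  a
    7  b$acacbaacbbbbbccaac  c
    8  baacbbbbbccaacb$acac  c
    9  bbbbbccaacb$acacbaac  c
   10  bbbbccaacb$acacbaacb  b
   11  bbbccaacb$acacbaacbb  b
   12  bbccaacb$acacbaacbbb  b
   13  bccaacb$acacbaacbbbb  b
   14  caacb$acacbaacbbbbbc  c
   15  cacbaacbbbbbccaacb$a  a
   16  cb$acacbaacbbbbbccaa  a
   17  cbaacbbbbbccaacb$aca  a
   18  cbbbbbccaacb$acacbaa  a
   19  ccaacb$acacbaacbbbbb  b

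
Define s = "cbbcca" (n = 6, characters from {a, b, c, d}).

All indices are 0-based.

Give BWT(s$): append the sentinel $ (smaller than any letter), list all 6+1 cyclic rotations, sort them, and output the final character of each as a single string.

rank  rotation last
    0  $cbbcca  a
    1  a$cbbcc  c
    2  bbcca$c  c
    3  bcca$cb  b
    4  ca$cbbc  c
    5  cbbcca$  $
    6  cca$cbb  b

accbc$b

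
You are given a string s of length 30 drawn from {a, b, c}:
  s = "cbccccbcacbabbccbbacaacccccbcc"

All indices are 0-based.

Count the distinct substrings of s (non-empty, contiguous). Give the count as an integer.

400

rank→(start, suffix):
  0 → (20, 'aacccccbcc')
  1 → (11, 'abbccbbacaacccccbcc')
  2 → (18, 'acaacccccbcc')
  3 → (8, 'acbabbccbbacaacccccbcc')
  4 → (21, 'acccccbcc')
  5 → (10, 'babbccbbacaacccccbcc')
  6 → (17, 'bacaacccccbcc')
  7 → (16, 'bbacaacccccbcc')
  8 → (12, 'bbccbbacaacccccbcc')
  9 → (6, 'bcacbabbccbbacaacccccbcc')
  10 → (27, 'bcc')
  11 → (13, 'bccbbacaacccccbcc')
  12 → (1, 'bccccbcacbabbccbbacaacccccbcc')
  13 → (29, 'c')
  14 → (19, 'caacccccbcc')
  15 → (7, 'cacbabbccbbacaacccccbcc')
  16 → (9, 'cbabbccbbacaacccccbcc')
  17 → (15, 'cbbacaacccccbcc')
  18 → (5, 'cbcacbabbccbbacaacccccbcc')
  19 → (26, 'cbcc')
  20 → (0, 'cbccccbcacbabbccbbacaacccccbcc')
  21 → (28, 'cc')
  22 → (14, 'ccbbacaacccccbcc')
  23 → (4, 'ccbcacbabbccbbacaacccccbcc')
  24 → (25, 'ccbcc')
  25 → (3, 'cccbcacbabbccbbacaacccccbcc')
  26 → (24, 'cccbcc')
  27 → (2, 'ccccbcacbabbccbbacaacccccbcc')
  28 → (23, 'ccccbcc')
  29 → (22, 'cccccbcc')

SA = [20, 11, 18, 8, 21, 10, 17, 16, 12, 6, 27, 13, 1, 29, 19, 7, 9, 15, 5, 26, 0, 28, 14, 4, 25, 3, 24, 2, 23, 22]
rank  pair      lcp
   1  s[20:],s[11:]  1  'a'
   2  s[11:],s[18:]  1  'a'
   3  s[18:],s[8:]  2  'ac'
   4  s[8:],s[21:]  2  'ac'
   5  s[21:],s[10:]  0  ''
   6  s[10:],s[17:]  2  'ba'
   7  s[17:],s[16:]  1  'b'
   8  s[16:],s[12:]  2  'bb'
   9  s[12:],s[6:]  1  'b'
  10  s[6:],s[27:]  2  'bc'
  11  s[27:],s[13:]  3  'bcc'
  12  s[13:],s[1:]  3  'bcc'
  13  s[1:],s[29:]  0  ''
  14  s[29:],s[19:]  1  'c'
  15  s[19:],s[7:]  2  'ca'
  16  s[7:],s[9:]  1  'c'
  17  s[9:],s[15:]  2  'cb'
  18  s[15:],s[5:]  2  'cb'
  19  s[5:],s[26:]  3  'cbc'
  20  s[26:],s[0:]  4  'cbcc'
  21  s[0:],s[28:]  1  'c'
  22  s[28:],s[14:]  2  'cc'
  23  s[14:],s[4:]  3  'ccb'
  24  s[4:],s[25:]  4  'ccbc'
  25  s[25:],s[3:]  2  'cc'
  26  s[3:],s[24:]  5  'cccbc'
  27  s[24:],s[2:]  3  'ccc'
  28  s[2:],s[23:]  6  'ccccbc'
  29  s[23:],s[22:]  4  'cccc'

n(n+1)/2 = 30·31/2 = 465
Σ LCP = 0 + 1 + 1 + 2 + 2 + 0 + 2 + 1 + 2 + 1 + 2 + 3 + 3 + 0 + 1 + 2 + 1 + 2 + 2 + 3 + 4 + 1 + 2 + 3 + 4 + 2 + 5 + 3 + 6 + 4 = 65
distinct = 465 − 65 = 400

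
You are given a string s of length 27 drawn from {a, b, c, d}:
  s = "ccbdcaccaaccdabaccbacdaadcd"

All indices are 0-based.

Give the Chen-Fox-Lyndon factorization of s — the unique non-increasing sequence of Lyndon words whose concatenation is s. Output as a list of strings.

emit factor 1: 'c' (i=0, period=1)
emit factor 2: 'c' (i=1, period=1)
emit factor 3: 'bdc' (i=2, period=3)
emit factor 4: 'acc' (i=5, period=3)
emit factor 5: 'aaccdabaccbacdaadcd' (i=8, period=19)

["c", "c", "bdc", "acc", "aaccdabaccbacdaadcd"]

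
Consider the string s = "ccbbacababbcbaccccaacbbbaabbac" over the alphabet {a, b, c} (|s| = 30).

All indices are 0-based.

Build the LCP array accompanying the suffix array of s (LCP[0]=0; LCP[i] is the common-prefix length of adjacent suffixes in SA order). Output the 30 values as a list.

rank→(start, suffix):
  0 → (24, 'aabbac')
  1 → (18, 'aacbbbaabbac')
  2 → (6, 'ababbcbaccccaacbbbaabbac')
  3 → (25, 'abbac')
  4 → (8, 'abbcbaccccaacbbbaabbac')
  5 → (28, 'ac')
  6 → (4, 'acababbcbaccccaacbbbaabbac')
  7 → (19, 'acbbbaabbac')
  8 → (13, 'accccaacbbbaabbac')
  9 → (23, 'baabbac')
  10 → (7, 'babbcbaccccaacbbbaabbac')
  11 → (27, 'bac')
  12 → (3, 'bacababbcbaccccaacbbbaabbac')
  13 → (12, 'baccccaacbbbaabbac')
  14 → (22, 'bbaabbac')
  15 → (26, 'bbac')
  16 → (2, 'bbacababbcbaccccaacbbbaabbac')
  17 → (21, 'bbbaabbac')
  18 → (9, 'bbcbaccccaacbbbaabbac')
  19 → (10, 'bcbaccccaacbbbaabbac')
  20 → (29, 'c')
  21 → (17, 'caacbbbaabbac')
  22 → (5, 'cababbcbaccccaacbbbaabbac')
  23 → (11, 'cbaccccaacbbbaabbac')
  24 → (1, 'cbbacababbcbaccccaacbbbaabbac')
  25 → (20, 'cbbbaabbac')
  26 → (16, 'ccaacbbbaabbac')
  27 → (0, 'ccbbacababbcbaccccaacbbbaabbac')
  28 → (15, 'cccaacbbbaabbac')
  29 → (14, 'ccccaacbbbaabbac')

SA = [24, 18, 6, 25, 8, 28, 4, 19, 13, 23, 7, 27, 3, 12, 22, 26, 2, 21, 9, 10, 29, 17, 5, 11, 1, 20, 16, 0, 15, 14]
rank  pair      lcp
   1  s[24:],s[18:]  2  'aa'
   2  s[18:],s[6:]  1  'a'
   3  s[6:],s[25:]  2  'ab'
   4  s[25:],s[8:]  3  'abb'
   5  s[8:],s[28:]  1  'a'
   6  s[28:],s[4:]  2  'ac'
   7  s[4:],s[19:]  2  'ac'
   8  s[19:],s[13:]  2  'ac'
   9  s[13:],s[23:]  0  ''
  10  s[23:],s[7:]  2  'ba'
  11  s[7:],s[27:]  2  'ba'
  12  s[27:],s[3:]  3  'bac'
  13  s[3:],s[12:]  3  'bac'
  14  s[12:],s[22:]  1  'b'
  15  s[22:],s[26:]  3  'bba'
  16  s[26:],s[2:]  4  'bbac'
  17  s[2:],s[21:]  2  'bb'
  18  s[21:],s[9:]  2  'bb'
  19  s[9:],s[10:]  1  'b'
  20  s[10:],s[29:]  0  ''
  21  s[29:],s[17:]  1  'c'
  22  s[17:],s[5:]  2  'ca'
  23  s[5:],s[11:]  1  'c'
  24  s[11:],s[1:]  2  'cb'
  25  s[1:],s[20:]  3  'cbb'
  26  s[20:],s[16:]  1  'c'
  27  s[16:],s[0:]  2  'cc'
  28  s[0:],s[15:]  2  'cc'
  29  s[15:],s[14:]  3  'ccc'

[0, 2, 1, 2, 3, 1, 2, 2, 2, 0, 2, 2, 3, 3, 1, 3, 4, 2, 2, 1, 0, 1, 2, 1, 2, 3, 1, 2, 2, 3]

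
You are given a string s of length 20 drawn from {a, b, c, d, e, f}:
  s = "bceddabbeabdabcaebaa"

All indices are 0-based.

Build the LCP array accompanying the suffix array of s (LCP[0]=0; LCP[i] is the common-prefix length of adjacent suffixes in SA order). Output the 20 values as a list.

rank→(start, suffix):
  0 → (19, 'a')
  1 → (18, 'aa')
  2 → (5, 'abbeabdabcaebaa')
  3 → (12, 'abcaebaa')
  4 → (9, 'abdabcaebaa')
  5 → (15, 'aebaa')
  6 → (17, 'baa')
  7 → (6, 'bbeabdabcaebaa')
  8 → (13, 'bcaebaa')
  9 → (0, 'bceddabbeabdabcaebaa')
  10 → (10, 'bdabcaebaa')
  11 → (7, 'beabdabcaebaa')
  12 → (14, 'caebaa')
  13 → (1, 'ceddabbeabdabcaebaa')
  14 → (4, 'dabbeabdabcaebaa')
  15 → (11, 'dabcaebaa')
  16 → (3, 'ddabbeabdabcaebaa')
  17 → (8, 'eabdabcaebaa')
  18 → (16, 'ebaa')
  19 → (2, 'eddabbeabdabcaebaa')

SA = [19, 18, 5, 12, 9, 15, 17, 6, 13, 0, 10, 7, 14, 1, 4, 11, 3, 8, 16, 2]
i: (SA[i-1],SA[i]) lcp shared
  1: (19,18) 1 'a'
  2: (18,5) 1 'a'
  3: (5,12) 2 'ab'
  4: (12,9) 2 'ab'
  5: (9,15) 1 'a'
  6: (15,17) 0 ''
  7: (17,6) 1 'b'
  8: (6,13) 1 'b'
  9: (13,0) 2 'bc'
  10: (0,10) 1 'b'
  11: (10,7) 1 'b'
  12: (7,14) 0 ''
  13: (14,1) 1 'c'
  14: (1,4) 0 ''
  15: (4,11) 3 'dab'
  16: (11,3) 1 'd'
  17: (3,8) 0 ''
  18: (8,16) 1 'e'
  19: (16,2) 1 'e'

[0, 1, 1, 2, 2, 1, 0, 1, 1, 2, 1, 1, 0, 1, 0, 3, 1, 0, 1, 1]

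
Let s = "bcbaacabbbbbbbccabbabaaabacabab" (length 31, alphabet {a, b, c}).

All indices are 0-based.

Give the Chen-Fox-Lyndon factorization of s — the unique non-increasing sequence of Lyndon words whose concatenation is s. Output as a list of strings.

emit factor 1: 'bc' (i=0, period=2)
emit factor 2: 'b' (i=2, period=1)
emit factor 3: 'aacabbbbbbbccabbab' (i=3, period=18)
emit factor 4: 'aaabacabab' (i=21, period=10)

["bc", "b", "aacabbbbbbbccabbab", "aaabacabab"]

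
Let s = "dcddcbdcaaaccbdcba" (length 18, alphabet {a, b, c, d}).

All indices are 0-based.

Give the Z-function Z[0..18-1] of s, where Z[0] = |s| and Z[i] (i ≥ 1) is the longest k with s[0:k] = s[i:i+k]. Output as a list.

[18, 0, 1, 2, 0, 0, 2, 0, 0, 0, 0, 0, 0, 0, 2, 0, 0, 0]

Z[0]=18
i=1: fresh scan; Z[1]=0
i=2: fresh scan; Z[2]=1 grow→box=[2,3)
i=3: fresh scan; Z[3]=2 grow→box=[3,5)
i=4: min(r-i=1, Z[1]=0)=0; Z[4]=0
i=5: fresh scan; Z[5]=0
i=6: fresh scan; Z[6]=2 grow→box=[6,8)
i=7: min(r-i=1, Z[1]=0)=0; Z[7]=0
i=8: fresh scan; Z[8]=0
i=9: fresh scan; Z[9]=0
i=10: fresh scan; Z[10]=0
i=11: fresh scan; Z[11]=0
i=12: fresh scan; Z[12]=0
i=13: fresh scan; Z[13]=0
i=14: fresh scan; Z[14]=2 grow→box=[14,16)
i=15: min(r-i=1, Z[1]=0)=0; Z[15]=0
i=16: fresh scan; Z[16]=0
i=17: fresh scan; Z[17]=0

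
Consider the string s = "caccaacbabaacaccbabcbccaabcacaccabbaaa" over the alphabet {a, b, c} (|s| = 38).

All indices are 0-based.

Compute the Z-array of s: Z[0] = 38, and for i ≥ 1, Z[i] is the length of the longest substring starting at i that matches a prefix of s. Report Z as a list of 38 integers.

[38, 0, 1, 2, 0, 0, 1, 0, 0, 0, 0, 0, 4, 0, 1, 1, 0, 0, 0, 1, 0, 1, 2, 0, 0, 0, 3, 0, 5, 0, 1, 2, 0, 0, 0, 0, 0, 0]

Z[0]=38
i=1: i≥r, start 0; Z[1]=0
i=2: i≥r, start 0; Z[2]=1 extend→box=[2,3)
i=3: i≥r, start 0; Z[3]=2 extend→box=[3,5)
i=4: min(r-i=1, Z[1]=0)=0; Z[4]=0
i=5: i≥r, start 0; Z[5]=0
i=6: i≥r, start 0; Z[6]=1 extend→box=[6,7)
i=7: i≥r, start 0; Z[7]=0
i=8: i≥r, start 0; Z[8]=0
i=9: i≥r, start 0; Z[9]=0
i=10: i≥r, start 0; Z[10]=0
i=11: i≥r, start 0; Z[11]=0
i=12: i≥r, start 0; Z[12]=4 extend→box=[12,16)
i=13: min(r-i=3, Z[1]=0)=0; Z[13]=0
i=14: min(r-i=2, Z[2]=1)=1; Z[14]=1
i=15: min(r-i=1, Z[3]=2)=1; Z[15]=1
i=16: i≥r, start 0; Z[16]=0
i=17: i≥r, start 0; Z[17]=0
i=18: i≥r, start 0; Z[18]=0
i=19: i≥r, start 0; Z[19]=1 extend→box=[19,20)
i=20: i≥r, start 0; Z[20]=0
i=21: i≥r, start 0; Z[21]=1 extend→box=[21,22)
i=22: i≥r, start 0; Z[22]=2 extend→box=[22,24)
i=23: min(r-i=1, Z[1]=0)=0; Z[23]=0
i=24: i≥r, start 0; Z[24]=0
i=25: i≥r, start 0; Z[25]=0
i=26: i≥r, start 0; Z[26]=3 extend→box=[26,29)
i=27: min(r-i=2, Z[1]=0)=0; Z[27]=0
i=28: min(r-i=1, Z[2]=1)=1; Z[28]=5 extend→box=[28,33)
i=29: min(r-i=4, Z[1]=0)=0; Z[29]=0
i=30: min(r-i=3, Z[2]=1)=1; Z[30]=1
i=31: min(r-i=2, Z[3]=2)=2; Z[31]=2
i=32: min(r-i=1, Z[4]=0)=0; Z[32]=0
i=33: i≥r, start 0; Z[33]=0
i=34: i≥r, start 0; Z[34]=0
i=35: i≥r, start 0; Z[35]=0
i=36: i≥r, start 0; Z[36]=0
i=37: i≥r, start 0; Z[37]=0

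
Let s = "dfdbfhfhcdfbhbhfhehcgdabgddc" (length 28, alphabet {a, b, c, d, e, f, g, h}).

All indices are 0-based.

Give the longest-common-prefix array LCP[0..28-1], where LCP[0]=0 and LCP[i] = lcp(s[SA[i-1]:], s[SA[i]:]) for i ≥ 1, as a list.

[0, 0, 1, 1, 2, 0, 1, 1, 0, 1, 1, 1, 1, 2, 0, 0, 1, 1, 2, 2, 0, 2, 0, 1, 2, 1, 1, 3]

rank | idx | suffix
   0 |  22 | abgddc
   1 |   3 | bfhfhcdfbhbhfhehcgdabgddc
   2 |  23 | bgddc
   3 |  11 | bhbhfhehcgdabgddc
   4 |  13 | bhfhehcgdabgddc
   5 |  27 | c
   6 |   8 | cdfbhbhfhehcgdabgddc
   7 |  19 | cgdabgddc
   8 |  21 | dabgddc
   9 |   2 | dbfhfhcdfbhbhfhehcgdabgddc
  10 |  26 | dc
  11 |  25 | ddc
  12 |   9 | dfbhbhfhehcgdabgddc
  13 |   0 | dfdbfhfhcdfbhbhfhehcgdabgddc
  14 |  17 | ehcgdabgddc
  15 |  10 | fbhbhfhehcgdabgddc
  16 |   1 | fdbfhfhcdfbhbhfhehcgdabgddc
  17 |   6 | fhcdfbhbhfhehcgdabgddc
  18 |  15 | fhehcgdabgddc
  19 |   4 | fhfhcdfbhbhfhehcgdabgddc
  20 |  20 | gdabgddc
  21 |  24 | gddc
  22 |  12 | hbhfhehcgdabgddc
  23 |   7 | hcdfbhbhfhehcgdabgddc
  24 |  18 | hcgdabgddc
  25 |  16 | hehcgdabgddc
  26 |   5 | hfhcdfbhbhfhehcgdabgddc
  27 |  14 | hfhehcgdabgddc

SA = [22, 3, 23, 11, 13, 27, 8, 19, 21, 2, 26, 25, 9, 0, 17, 10, 1, 6, 15, 4, 20, 24, 12, 7, 18, 16, 5, 14]
i: (SA[i-1],SA[i]) lcp shared
  1: (22,3) 0 ''
  2: (3,23) 1 'b'
  3: (23,11) 1 'b'
  4: (11,13) 2 'bh'
  5: (13,27) 0 ''
  6: (27,8) 1 'c'
  7: (8,19) 1 'c'
  8: (19,21) 0 ''
  9: (21,2) 1 'd'
  10: (2,26) 1 'd'
  11: (26,25) 1 'd'
  12: (25,9) 1 'd'
  13: (9,0) 2 'df'
  14: (0,17) 0 ''
  15: (17,10) 0 ''
  16: (10,1) 1 'f'
  17: (1,6) 1 'f'
  18: (6,15) 2 'fh'
  19: (15,4) 2 'fh'
  20: (4,20) 0 ''
  21: (20,24) 2 'gd'
  22: (24,12) 0 ''
  23: (12,7) 1 'h'
  24: (7,18) 2 'hc'
  25: (18,16) 1 'h'
  26: (16,5) 1 'h'
  27: (5,14) 3 'hfh'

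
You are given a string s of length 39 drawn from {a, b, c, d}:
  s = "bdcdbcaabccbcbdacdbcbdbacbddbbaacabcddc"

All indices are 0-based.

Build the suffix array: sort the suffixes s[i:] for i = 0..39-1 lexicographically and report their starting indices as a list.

[6, 30, 7, 33, 31, 23, 15, 29, 22, 28, 4, 11, 18, 8, 34, 13, 20, 0, 25, 38, 5, 32, 10, 12, 19, 24, 9, 2, 16, 35, 14, 21, 27, 3, 17, 37, 1, 26, 36]

sorted suffixes:
  #0 SA[0]=6  'aabccbcbdacdbcbdbacbddbbaacabcddc'
  #1 SA[1]=30  'aacabcddc'
  #2 SA[2]=7  'abccbcbdacdbcbdbacbddbbaacabcddc'
  #3 SA[3]=33  'abcddc'
  #4 SA[4]=31  'acabcddc'
  #5 SA[5]=23  'acbddbbaacabcddc'
  #6 SA[6]=15  'acdbcbdbacbddbbaacabcddc'
  #7 SA[7]=29  'baacabcddc'
  #8 SA[8]=22  'bacbddbbaacabcddc'
  #9 SA[9]=28  'bbaacabcddc'
  #10 SA[10]=4  'bcaabccbcbdacdbcbdbacbddbbaacabcddc'
  #11 SA[11]=11  'bcbdacdbcbdbacbddbbaacabcddc'
  #12 SA[12]=18  'bcbdbacbddbbaacabcddc'
  #13 SA[13]=8  'bccbcbdacdbcbdbacbddbbaacabcddc'
  #14 SA[14]=34  'bcddc'
  #15 SA[15]=13  'bdacdbcbdbacbddbbaacabcddc'
  #16 SA[16]=20  'bdbacbddbbaacabcddc'
  #17 SA[17]=0  'bdcdbcaabccbcbdacdbcbdbacbddbbaacabcddc'
  #18 SA[18]=25  'bddbbaacabcddc'
  #19 SA[19]=38  'c'
  #20 SA[20]=5  'caabccbcbdacdbcbdbacbddbbaacabcddc'
  #21 SA[21]=32  'cabcddc'
  #22 SA[22]=10  'cbcbdacdbcbdbacbddbbaacabcddc'
  #23 SA[23]=12  'cbdacdbcbdbacbddbbaacabcddc'
  #24 SA[24]=19  'cbdbacbddbbaacabcddc'
  #25 SA[25]=24  'cbddbbaacabcddc'
  #26 SA[26]=9  'ccbcbdacdbcbdbacbddbbaacabcddc'
  #27 SA[27]=2  'cdbcaabccbcbdacdbcbdbacbddbbaacabcddc'
  #28 SA[28]=16  'cdbcbdbacbddbbaacabcddc'
  #29 SA[29]=35  'cddc'
  #30 SA[30]=14  'dacdbcbdbacbddbbaacabcddc'
  #31 SA[31]=21  'dbacbddbbaacabcddc'
  #32 SA[32]=27  'dbbaacabcddc'
  #33 SA[33]=3  'dbcaabccbcbdacdbcbdbacbddbbaacabcddc'
  #34 SA[34]=17  'dbcbdbacbddbbaacabcddc'
  #35 SA[35]=37  'dc'
  #36 SA[36]=1  'dcdbcaabccbcbdacdbcbdbacbddbbaacabcddc'
  #37 SA[37]=26  'ddbbaacabcddc'
  #38 SA[38]=36  'ddc'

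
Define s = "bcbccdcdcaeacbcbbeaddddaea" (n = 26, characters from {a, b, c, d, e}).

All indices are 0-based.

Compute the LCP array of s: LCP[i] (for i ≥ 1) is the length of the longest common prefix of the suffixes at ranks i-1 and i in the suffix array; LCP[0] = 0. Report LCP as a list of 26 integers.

[0, 1, 1, 1, 3, 0, 1, 3, 2, 1, 0, 1, 2, 3, 1, 1, 3, 0, 1, 2, 1, 2, 3, 0, 2, 2]

rank | idx | suffix
   0 |  25 | a
   1 |  11 | acbcbbeaddddaea
   2 |  18 | addddaea
   3 |  23 | aea
   4 |   9 | aeacbcbbeaddddaea
   5 |  15 | bbeaddddaea
   6 |  13 | bcbbeaddddaea
   7 |   0 | bcbccdcdcaeacbcbbeaddddaea
   8 |   2 | bccdcdcaeacbcbbeaddddaea
   9 |  16 | beaddddaea
  10 |   8 | caeacbcbbeaddddaea
  11 |  14 | cbbeaddddaea
  12 |  12 | cbcbbeaddddaea
  13 |   1 | cbccdcdcaeacbcbbeaddddaea
  14 |   3 | ccdcdcaeacbcbbeaddddaea
  15 |   6 | cdcaeacbcbbeaddddaea
  16 |   4 | cdcdcaeacbcbbeaddddaea
  17 |  22 | daea
  18 |   7 | dcaeacbcbbeaddddaea
  19 |   5 | dcdcaeacbcbbeaddddaea
  20 |  21 | ddaea
  21 |  20 | dddaea
  22 |  19 | ddddaea
  23 |  24 | ea
  24 |  10 | eacbcbbeaddddaea
  25 |  17 | eaddddaea

SA = [25, 11, 18, 23, 9, 15, 13, 0, 2, 16, 8, 14, 12, 1, 3, 6, 4, 22, 7, 5, 21, 20, 19, 24, 10, 17]
[i] adj suffixes → lcp
  [1] 25/11 → 1 ('a')
  [2] 11/18 → 1 ('a')
  [3] 18/23 → 1 ('a')
  [4] 23/9 → 3 ('aea')
  [5] 9/15 → 0 ('')
  [6] 15/13 → 1 ('b')
  [7] 13/0 → 3 ('bcb')
  [8] 0/2 → 2 ('bc')
  [9] 2/16 → 1 ('b')
  [10] 16/8 → 0 ('')
  [11] 8/14 → 1 ('c')
  [12] 14/12 → 2 ('cb')
  [13] 12/1 → 3 ('cbc')
  [14] 1/3 → 1 ('c')
  [15] 3/6 → 1 ('c')
  [16] 6/4 → 3 ('cdc')
  [17] 4/22 → 0 ('')
  [18] 22/7 → 1 ('d')
  [19] 7/5 → 2 ('dc')
  [20] 5/21 → 1 ('d')
  [21] 21/20 → 2 ('dd')
  [22] 20/19 → 3 ('ddd')
  [23] 19/24 → 0 ('')
  [24] 24/10 → 2 ('ea')
  [25] 10/17 → 2 ('ea')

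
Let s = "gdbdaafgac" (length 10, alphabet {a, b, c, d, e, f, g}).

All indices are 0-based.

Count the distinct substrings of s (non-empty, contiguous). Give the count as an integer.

rank→(start, suffix):
  0 → (4, 'aafgac')
  1 → (8, 'ac')
  2 → (5, 'afgac')
  3 → (2, 'bdaafgac')
  4 → (9, 'c')
  5 → (3, 'daafgac')
  6 → (1, 'dbdaafgac')
  7 → (6, 'fgac')
  8 → (7, 'gac')
  9 → (0, 'gdbdaafgac')

SA = [4, 8, 5, 2, 9, 3, 1, 6, 7, 0]
[i] adj suffixes → lcp
  [1] 4/8 → 1 ('a')
  [2] 8/5 → 1 ('a')
  [3] 5/2 → 0 ('')
  [4] 2/9 → 0 ('')
  [5] 9/3 → 0 ('')
  [6] 3/1 → 1 ('d')
  [7] 1/6 → 0 ('')
  [8] 6/7 → 0 ('')
  [9] 7/0 → 1 ('g')

n(n+1)/2 = 10·11/2 = 55
Σ LCP = 0 + 1 + 1 + 0 + 0 + 0 + 1 + 0 + 0 + 1 = 4
distinct = 55 − 4 = 51

51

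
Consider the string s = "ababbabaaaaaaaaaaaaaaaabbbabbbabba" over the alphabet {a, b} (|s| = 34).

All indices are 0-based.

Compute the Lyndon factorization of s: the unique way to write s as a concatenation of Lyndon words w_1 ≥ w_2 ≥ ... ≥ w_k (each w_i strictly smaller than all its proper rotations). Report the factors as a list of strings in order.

emit factor 1: 'ababb' (i=0, period=5)
emit factor 2: 'ab' (i=5, period=2)
emit factor 3: 'aaaaaaaaaaaaaaaabbbabbbabb' (i=7, period=26)
emit factor 4: 'a' (i=33, period=1)

["ababb", "ab", "aaaaaaaaaaaaaaaabbbabbbabb", "a"]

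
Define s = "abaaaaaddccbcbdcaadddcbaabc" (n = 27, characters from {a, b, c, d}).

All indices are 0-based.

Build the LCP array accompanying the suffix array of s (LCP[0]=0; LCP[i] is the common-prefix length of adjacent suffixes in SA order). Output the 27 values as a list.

rank→(start, suffix):
  0 → (2, 'aaaaaddccbcbdcaadddcbaabc')
  1 → (3, 'aaaaddccbcbdcaadddcbaabc')
  2 → (4, 'aaaddccbcbdcaadddcbaabc')
  3 → (23, 'aabc')
  4 → (5, 'aaddccbcbdcaadddcbaabc')
  5 → (16, 'aadddcbaabc')
  6 → (0, 'abaaaaaddccbcbdcaadddcbaabc')
  7 → (24, 'abc')
  8 → (6, 'addccbcbdcaadddcbaabc')
  9 → (17, 'adddcbaabc')
  10 → (1, 'baaaaaddccbcbdcaadddcbaabc')
  11 → (22, 'baabc')
  12 → (25, 'bc')
  13 → (11, 'bcbdcaadddcbaabc')
  14 → (13, 'bdcaadddcbaabc')
  15 → (26, 'c')
  16 → (15, 'caadddcbaabc')
  17 → (21, 'cbaabc')
  18 → (10, 'cbcbdcaadddcbaabc')
  19 → (12, 'cbdcaadddcbaabc')
  20 → (9, 'ccbcbdcaadddcbaabc')
  21 → (14, 'dcaadddcbaabc')
  22 → (20, 'dcbaabc')
  23 → (8, 'dccbcbdcaadddcbaabc')
  24 → (19, 'ddcbaabc')
  25 → (7, 'ddccbcbdcaadddcbaabc')
  26 → (18, 'dddcbaabc')

SA = [2, 3, 4, 23, 5, 16, 0, 24, 6, 17, 1, 22, 25, 11, 13, 26, 15, 21, 10, 12, 9, 14, 20, 8, 19, 7, 18]
rank  pair      lcp
   1  s[2:],s[3:]  4  'aaaa'
   2  s[3:],s[4:]  3  'aaa'
   3  s[4:],s[23:]  2  'aa'
   4  s[23:],s[5:]  2  'aa'
   5  s[5:],s[16:]  4  'aadd'
   6  s[16:],s[0:]  1  'a'
   7  s[0:],s[24:]  2  'ab'
   8  s[24:],s[6:]  1  'a'
   9  s[6:],s[17:]  3  'add'
  10  s[17:],s[1:]  0  ''
  11  s[1:],s[22:]  3  'baa'
  12  s[22:],s[25:]  1  'b'
  13  s[25:],s[11:]  2  'bc'
  14  s[11:],s[13:]  1  'b'
  15  s[13:],s[26:]  0  ''
  16  s[26:],s[15:]  1  'c'
  17  s[15:],s[21:]  1  'c'
  18  s[21:],s[10:]  2  'cb'
  19  s[10:],s[12:]  2  'cb'
  20  s[12:],s[9:]  1  'c'
  21  s[9:],s[14:]  0  ''
  22  s[14:],s[20:]  2  'dc'
  23  s[20:],s[8:]  2  'dc'
  24  s[8:],s[19:]  1  'd'
  25  s[19:],s[7:]  3  'ddc'
  26  s[7:],s[18:]  2  'dd'

[0, 4, 3, 2, 2, 4, 1, 2, 1, 3, 0, 3, 1, 2, 1, 0, 1, 1, 2, 2, 1, 0, 2, 2, 1, 3, 2]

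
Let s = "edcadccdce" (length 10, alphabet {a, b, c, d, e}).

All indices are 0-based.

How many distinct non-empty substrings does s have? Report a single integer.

47

rank→(start, suffix):
  0 → (3, 'adccdce')
  1 → (2, 'cadccdce')
  2 → (5, 'ccdce')
  3 → (6, 'cdce')
  4 → (8, 'ce')
  5 → (1, 'dcadccdce')
  6 → (4, 'dccdce')
  7 → (7, 'dce')
  8 → (9, 'e')
  9 → (0, 'edcadccdce')

SA = [3, 2, 5, 6, 8, 1, 4, 7, 9, 0]
[i] adj suffixes → lcp
  [1] 3/2 → 0 ('')
  [2] 2/5 → 1 ('c')
  [3] 5/6 → 1 ('c')
  [4] 6/8 → 1 ('c')
  [5] 8/1 → 0 ('')
  [6] 1/4 → 2 ('dc')
  [7] 4/7 → 2 ('dc')
  [8] 7/9 → 0 ('')
  [9] 9/0 → 1 ('e')

n(n+1)/2 = 10·11/2 = 55
Σ LCP = 0 + 0 + 1 + 1 + 1 + 0 + 2 + 2 + 0 + 1 = 8
distinct = 55 − 8 = 47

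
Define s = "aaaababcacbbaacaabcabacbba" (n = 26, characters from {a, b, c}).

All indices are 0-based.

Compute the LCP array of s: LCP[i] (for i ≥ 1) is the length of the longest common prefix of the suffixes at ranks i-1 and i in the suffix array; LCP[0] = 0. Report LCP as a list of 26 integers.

sorted suffixes:
  #0 SA[0]=25  'a'
  #1 SA[1]=0  'aaaababcacbbaacaabcabacbba'
  #2 SA[2]=1  'aaababcacbbaacaabcabacbba'
  #3 SA[3]=2  'aababcacbbaacaabcabacbba'
  #4 SA[4]=15  'aabcabacbba'
  #5 SA[5]=12  'aacaabcabacbba'
  #6 SA[6]=3  'ababcacbbaacaabcabacbba'
  #7 SA[7]=19  'abacbba'
  #8 SA[8]=16  'abcabacbba'
  #9 SA[9]=5  'abcacbbaacaabcabacbba'
  #10 SA[10]=13  'acaabcabacbba'
  #11 SA[11]=21  'acbba'
  #12 SA[12]=8  'acbbaacaabcabacbba'
  #13 SA[13]=24  'ba'
  #14 SA[14]=11  'baacaabcabacbba'
  #15 SA[15]=4  'babcacbbaacaabcabacbba'
  #16 SA[16]=20  'bacbba'
  #17 SA[17]=23  'bba'
  #18 SA[18]=10  'bbaacaabcabacbba'
  #19 SA[19]=17  'bcabacbba'
  #20 SA[20]=6  'bcacbbaacaabcabacbba'
  #21 SA[21]=14  'caabcabacbba'
  #22 SA[22]=18  'cabacbba'
  #23 SA[23]=7  'cacbbaacaabcabacbba'
  #24 SA[24]=22  'cbba'
  #25 SA[25]=9  'cbbaacaabcabacbba'

SA = [25, 0, 1, 2, 15, 12, 3, 19, 16, 5, 13, 21, 8, 24, 11, 4, 20, 23, 10, 17, 6, 14, 18, 7, 22, 9]
i: (SA[i-1],SA[i]) lcp shared
  1: (25,0) 1 'a'
  2: (0,1) 3 'aaa'
  3: (1,2) 2 'aa'
  4: (2,15) 3 'aab'
  5: (15,12) 2 'aa'
  6: (12,3) 1 'a'
  7: (3,19) 3 'aba'
  8: (19,16) 2 'ab'
  9: (16,5) 4 'abca'
  10: (5,13) 1 'a'
  11: (13,21) 2 'ac'
  12: (21,8) 5 'acbba'
  13: (8,24) 0 ''
  14: (24,11) 2 'ba'
  15: (11,4) 2 'ba'
  16: (4,20) 2 'ba'
  17: (20,23) 1 'b'
  18: (23,10) 3 'bba'
  19: (10,17) 1 'b'
  20: (17,6) 3 'bca'
  21: (6,14) 0 ''
  22: (14,18) 2 'ca'
  23: (18,7) 2 'ca'
  24: (7,22) 1 'c'
  25: (22,9) 4 'cbba'

[0, 1, 3, 2, 3, 2, 1, 3, 2, 4, 1, 2, 5, 0, 2, 2, 2, 1, 3, 1, 3, 0, 2, 2, 1, 4]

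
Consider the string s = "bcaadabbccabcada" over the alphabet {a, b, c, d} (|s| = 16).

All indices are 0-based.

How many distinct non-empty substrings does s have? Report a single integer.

115

rank→(start, suffix):
  0 → (15, 'a')
  1 → (2, 'aadabbccabcada')
  2 → (5, 'abbccabcada')
  3 → (10, 'abcada')
  4 → (13, 'ada')
  5 → (3, 'adabbccabcada')
  6 → (6, 'bbccabcada')
  7 → (0, 'bcaadabbccabcada')
  8 → (11, 'bcada')
  9 → (7, 'bccabcada')
  10 → (1, 'caadabbccabcada')
  11 → (9, 'cabcada')
  12 → (12, 'cada')
  13 → (8, 'ccabcada')
  14 → (14, 'da')
  15 → (4, 'dabbccabcada')

SA = [15, 2, 5, 10, 13, 3, 6, 0, 11, 7, 1, 9, 12, 8, 14, 4]
[i] adj suffixes → lcp
  [1] 15/2 → 1 ('a')
  [2] 2/5 → 1 ('a')
  [3] 5/10 → 2 ('ab')
  [4] 10/13 → 1 ('a')
  [5] 13/3 → 3 ('ada')
  [6] 3/6 → 0 ('')
  [7] 6/0 → 1 ('b')
  [8] 0/11 → 3 ('bca')
  [9] 11/7 → 2 ('bc')
  [10] 7/1 → 0 ('')
  [11] 1/9 → 2 ('ca')
  [12] 9/12 → 2 ('ca')
  [13] 12/8 → 1 ('c')
  [14] 8/14 → 0 ('')
  [15] 14/4 → 2 ('da')

n(n+1)/2 = 16·17/2 = 136
Σ LCP = 0 + 1 + 1 + 2 + 1 + 3 + 0 + 1 + 3 + 2 + 0 + 2 + 2 + 1 + 0 + 2 = 21
distinct = 136 − 21 = 115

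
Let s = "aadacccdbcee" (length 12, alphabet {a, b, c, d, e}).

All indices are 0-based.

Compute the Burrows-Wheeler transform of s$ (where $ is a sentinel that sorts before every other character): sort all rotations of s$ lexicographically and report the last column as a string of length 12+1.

rank  rotation       last
    0  $aadacccdbcee  e
    1  aadacccdbcee$  $
    2  acccdbcee$aad  d
    3  adacccdbcee$a  a
    4  bcee$aadacccd  d
    5  cccdbcee$aada  a
    6  ccdbcee$aadac  c
    7  cdbcee$aadacc  c
    8  cee$aadacccdb  b
    9  dacccdbcee$aa  a
   10  dbcee$aadaccc  c
   11  e$aadacccdbce  e
   12  ee$aadacccdbc  c

e$dadaccbacec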